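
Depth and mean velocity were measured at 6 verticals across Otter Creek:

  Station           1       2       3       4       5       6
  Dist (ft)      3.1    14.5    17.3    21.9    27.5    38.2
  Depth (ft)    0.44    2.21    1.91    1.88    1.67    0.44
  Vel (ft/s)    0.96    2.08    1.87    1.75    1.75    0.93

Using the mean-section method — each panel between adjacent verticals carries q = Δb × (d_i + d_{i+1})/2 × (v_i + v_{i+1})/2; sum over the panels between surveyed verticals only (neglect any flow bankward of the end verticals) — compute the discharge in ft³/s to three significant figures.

82.7 ft³/s

Panel 1-2: Δb = 11.4 ft, d̄ = (0.44+2.21)/2 = 1.325, v̄ = (0.96+2.08)/2 = 1.52 → q = 11.4×1.325×1.52 = 22.96 ft³/s
Panel 2-3: Δb = 2.8 ft, d̄ = (2.21+1.91)/2 = 2.06, v̄ = (2.08+1.87)/2 = 1.975 → q = 2.8×2.06×1.975 = 11.39 ft³/s
Panel 3-4: Δb = 4.6 ft, d̄ = (1.91+1.88)/2 = 1.895, v̄ = (1.87+1.75)/2 = 1.81 → q = 4.6×1.895×1.81 = 15.78 ft³/s
Panel 4-5: Δb = 5.6 ft, d̄ = (1.88+1.67)/2 = 1.775, v̄ = (1.75+1.75)/2 = 1.75 → q = 5.6×1.775×1.75 = 17.40 ft³/s
Panel 5-6: Δb = 10.7 ft, d̄ = (1.67+0.44)/2 = 1.055, v̄ = (1.75+0.93)/2 = 1.34 → q = 10.7×1.055×1.34 = 15.13 ft³/s
Q = Σ q = 82.65 ft³/s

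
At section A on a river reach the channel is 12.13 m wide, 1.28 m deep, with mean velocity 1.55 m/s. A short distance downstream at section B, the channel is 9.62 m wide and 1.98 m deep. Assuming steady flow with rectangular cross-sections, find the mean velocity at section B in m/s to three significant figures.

1.26 m/s

Q = A₁V₁ = (12.13×1.28) × 1.55 = 24.07 m³/s
A₂ = 9.62 × 1.98 = 19.05 m²
V₂ = Q/A₂ = 24.07/19.05 = 1.263 m/s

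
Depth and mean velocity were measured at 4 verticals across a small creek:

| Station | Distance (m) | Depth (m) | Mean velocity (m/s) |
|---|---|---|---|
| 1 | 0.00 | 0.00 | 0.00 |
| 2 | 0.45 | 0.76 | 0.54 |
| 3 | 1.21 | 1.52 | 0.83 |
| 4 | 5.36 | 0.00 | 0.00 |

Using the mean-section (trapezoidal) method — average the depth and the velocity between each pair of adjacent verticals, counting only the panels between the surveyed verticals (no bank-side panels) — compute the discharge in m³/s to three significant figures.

Panel 1-2: Δb = 0.45 m, d̄ = (0.00+0.76)/2 = 0.38, v̄ = (0.00+0.54)/2 = 0.27 → q = 0.45×0.38×0.27 = 0.04617 m³/s
Panel 2-3: Δb = 0.76 m, d̄ = (0.76+1.52)/2 = 1.14, v̄ = (0.54+0.83)/2 = 0.685 → q = 0.76×1.14×0.685 = 0.5935 m³/s
Panel 3-4: Δb = 4.15 m, d̄ = (1.52+0.00)/2 = 0.76, v̄ = (0.83+0.00)/2 = 0.415 → q = 4.15×0.76×0.415 = 1.309 m³/s
Q = Σ q = 1.949 m³/s

1.95 m³/s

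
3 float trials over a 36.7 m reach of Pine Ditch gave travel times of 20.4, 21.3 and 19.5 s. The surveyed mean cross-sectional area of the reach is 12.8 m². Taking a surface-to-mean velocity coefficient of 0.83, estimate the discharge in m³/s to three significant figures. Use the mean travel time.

19.1 m³/s

t̄ = (20.4 + 21.3 + 19.5) / 3 = 20.4 s
v_surface = L / t̄ = 36.7 / 20.4 = 1.799 m/s
v_mean = 0.83 × 1.799 = 1.493 m/s
Q = A × v_mean = 12.8 × 1.493 = 19.11 m³/s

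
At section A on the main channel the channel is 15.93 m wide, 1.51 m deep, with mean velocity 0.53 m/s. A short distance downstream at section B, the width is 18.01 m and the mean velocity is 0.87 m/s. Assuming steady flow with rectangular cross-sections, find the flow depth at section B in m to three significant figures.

Q = A₁V₁ = (15.93×1.51) × 0.53 = 12.75 m³/s
d₂ = Q/(b₂ V₂) = 12.75/(18.01×0.87) = 0.8136 m

0.814 m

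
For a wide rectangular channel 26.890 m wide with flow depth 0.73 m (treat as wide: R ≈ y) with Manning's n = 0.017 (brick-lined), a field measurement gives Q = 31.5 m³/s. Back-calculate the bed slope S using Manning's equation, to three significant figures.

0.00113

A = b·y = 26.890 × 0.73 = 19.63 m²
Wide channel: R ≈ y = 0.73 m
S = (Q·n / (1·A·R^(2/3)))² = (31.5×0.017 / (1×19.63×0.8107))² = 0.001132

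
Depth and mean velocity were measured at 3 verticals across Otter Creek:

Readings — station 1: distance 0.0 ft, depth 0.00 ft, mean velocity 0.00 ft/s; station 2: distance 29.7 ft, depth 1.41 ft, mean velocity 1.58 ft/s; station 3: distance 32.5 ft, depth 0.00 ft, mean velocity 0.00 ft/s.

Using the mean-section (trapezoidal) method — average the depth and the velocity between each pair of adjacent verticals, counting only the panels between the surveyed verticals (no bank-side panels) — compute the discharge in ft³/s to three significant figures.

Panel 1-2: Δb = 29.7 ft, d̄ = (0.00+1.41)/2 = 0.705, v̄ = (0.00+1.58)/2 = 0.79 → q = 29.7×0.705×0.79 = 16.54 ft³/s
Panel 2-3: Δb = 2.8 ft, d̄ = (1.41+0.00)/2 = 0.705, v̄ = (1.58+0.00)/2 = 0.79 → q = 2.8×0.705×0.79 = 1.559 ft³/s
Q = Σ q = 18.10 ft³/s

18.1 ft³/s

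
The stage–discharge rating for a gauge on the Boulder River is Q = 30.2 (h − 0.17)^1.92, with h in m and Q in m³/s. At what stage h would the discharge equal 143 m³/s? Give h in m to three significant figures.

2.42 m

h − h₀ = (Q/C)^(1/b) = (143/30.2)^(1/1.92) = 2.248 m
h = 0.17 + 2.248 = 2.418 m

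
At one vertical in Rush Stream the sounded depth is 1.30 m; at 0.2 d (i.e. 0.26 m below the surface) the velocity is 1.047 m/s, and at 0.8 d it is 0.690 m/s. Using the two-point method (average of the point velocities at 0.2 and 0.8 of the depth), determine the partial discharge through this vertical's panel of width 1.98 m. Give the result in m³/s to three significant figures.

v̄ = (1.047 + 0.690) / 2 = 0.8685 m/s
q = v̄ × d × w = 0.8685 × 1.30 × 1.98 = 2.236 m³/s

2.24 m³/s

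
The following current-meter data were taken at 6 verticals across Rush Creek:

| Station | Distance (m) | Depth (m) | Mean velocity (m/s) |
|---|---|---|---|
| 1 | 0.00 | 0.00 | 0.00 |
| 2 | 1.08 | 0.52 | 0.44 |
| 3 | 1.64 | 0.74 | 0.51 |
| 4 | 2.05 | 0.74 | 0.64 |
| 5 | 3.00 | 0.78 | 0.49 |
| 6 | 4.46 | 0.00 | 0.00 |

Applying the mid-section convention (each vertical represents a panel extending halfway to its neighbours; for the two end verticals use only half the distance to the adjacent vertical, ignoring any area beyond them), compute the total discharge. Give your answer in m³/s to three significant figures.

w_2 = (1.64 − 0.00)/2 = 0.82 m; q_2 = 0.44 × 0.52 × 0.82 = 0.1876 m³/s
w_3 = (2.05 − 1.08)/2 = 0.485 m; q_3 = 0.51 × 0.74 × 0.485 = 0.1830 m³/s
w_4 = (3.00 − 1.64)/2 = 0.68 m; q_4 = 0.64 × 0.74 × 0.68 = 0.3220 m³/s
w_5 = (4.46 − 2.05)/2 = 1.205 m; q_5 = 0.49 × 0.78 × 1.205 = 0.4606 m³/s
Stations 1, 6 contribute zero (depth or velocity is 0).
Q = Σ qᵢ = 1.153 m³/s

1.15 m³/s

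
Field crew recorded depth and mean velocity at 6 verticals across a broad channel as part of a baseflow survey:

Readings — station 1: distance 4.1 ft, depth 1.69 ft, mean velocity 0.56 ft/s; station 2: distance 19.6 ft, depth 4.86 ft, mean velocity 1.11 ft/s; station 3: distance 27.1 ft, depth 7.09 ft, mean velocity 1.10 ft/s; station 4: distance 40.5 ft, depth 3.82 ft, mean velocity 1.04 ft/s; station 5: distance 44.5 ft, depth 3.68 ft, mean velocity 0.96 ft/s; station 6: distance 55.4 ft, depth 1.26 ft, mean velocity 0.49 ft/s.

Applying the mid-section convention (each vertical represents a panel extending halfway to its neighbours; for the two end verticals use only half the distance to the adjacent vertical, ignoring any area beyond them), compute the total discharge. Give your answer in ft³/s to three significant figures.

215 ft³/s

w_1 = (19.6 − 4.1)/2 = 7.75 ft; q_1 = 0.56 × 1.69 × 7.75 = 7.335 ft³/s
w_2 = (27.1 − 4.1)/2 = 11.5 ft; q_2 = 1.11 × 4.86 × 11.5 = 62.04 ft³/s
w_3 = (40.5 − 19.6)/2 = 10.45 ft; q_3 = 1.10 × 7.09 × 10.45 = 81.50 ft³/s
w_4 = (44.5 − 27.1)/2 = 8.7 ft; q_4 = 1.04 × 3.82 × 8.7 = 34.56 ft³/s
w_5 = (55.4 − 40.5)/2 = 7.45 ft; q_5 = 0.96 × 3.68 × 7.45 = 26.32 ft³/s
w_6 = (55.4 − 44.5)/2 = 5.45 ft; q_6 = 0.49 × 1.26 × 5.45 = 3.365 ft³/s
Q = Σ qᵢ = 215.1 ft³/s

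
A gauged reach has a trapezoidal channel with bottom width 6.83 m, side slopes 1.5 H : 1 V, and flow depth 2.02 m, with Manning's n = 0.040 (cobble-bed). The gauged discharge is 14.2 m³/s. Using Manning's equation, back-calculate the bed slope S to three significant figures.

0.000514

A = (b + z·y)·y = (6.83 + 1.5×2.02)×2.02 = 19.92 m²
P = b + 2y√(1+z²) = 6.83 + 2×2.02×√(1+1.5²) = 14.11 m
R = A/P = 19.92/14.11 = 1.411 m
S = (Q·n / (1·A·R^(2/3)))² = (14.2×0.040 / (1×19.92×1.258))² = 0.0005138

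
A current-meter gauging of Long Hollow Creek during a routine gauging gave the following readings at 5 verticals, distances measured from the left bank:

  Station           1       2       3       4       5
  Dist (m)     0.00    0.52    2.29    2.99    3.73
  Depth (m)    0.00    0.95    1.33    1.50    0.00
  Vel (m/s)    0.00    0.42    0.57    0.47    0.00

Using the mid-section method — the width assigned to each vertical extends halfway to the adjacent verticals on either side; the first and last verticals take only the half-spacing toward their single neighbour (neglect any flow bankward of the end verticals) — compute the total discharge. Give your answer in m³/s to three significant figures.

w_2 = (2.29 − 0.00)/2 = 1.145 m; q_2 = 0.42 × 0.95 × 1.145 = 0.4569 m³/s
w_3 = (2.99 − 0.52)/2 = 1.235 m; q_3 = 0.57 × 1.33 × 1.235 = 0.9363 m³/s
w_4 = (3.73 − 2.29)/2 = 0.72 m; q_4 = 0.47 × 1.50 × 0.72 = 0.5076 m³/s
Stations 1, 5 contribute zero (depth or velocity is 0).
Q = Σ qᵢ = 1.901 m³/s

1.90 m³/s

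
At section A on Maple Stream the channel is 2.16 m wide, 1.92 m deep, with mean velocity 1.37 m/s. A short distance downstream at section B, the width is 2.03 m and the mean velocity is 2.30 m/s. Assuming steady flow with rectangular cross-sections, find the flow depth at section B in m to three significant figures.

Q = A₁V₁ = (2.16×1.92) × 1.37 = 5.682 m³/s
d₂ = Q/(b₂ V₂) = 5.682/(2.03×2.30) = 1.217 m

1.22 m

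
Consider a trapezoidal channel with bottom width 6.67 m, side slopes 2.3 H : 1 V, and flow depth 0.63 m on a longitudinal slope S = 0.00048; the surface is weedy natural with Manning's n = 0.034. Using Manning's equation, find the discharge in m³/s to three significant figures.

2.13 m³/s

A = (b + z·y)·y = (6.67 + 2.3×0.63)×0.63 = 5.115 m²
P = b + 2y√(1+z²) = 6.67 + 2×0.63×√(1+2.3²) = 9.830 m
R = A/P = 5.115/9.830 = 0.5203 m
Q = (1/n)·A·R^(2/3)·S^(1/2) = (1/0.034) × 5.115 × 0.5203^(2/3) × 0.00048^(1/2) = 2.132 m³/s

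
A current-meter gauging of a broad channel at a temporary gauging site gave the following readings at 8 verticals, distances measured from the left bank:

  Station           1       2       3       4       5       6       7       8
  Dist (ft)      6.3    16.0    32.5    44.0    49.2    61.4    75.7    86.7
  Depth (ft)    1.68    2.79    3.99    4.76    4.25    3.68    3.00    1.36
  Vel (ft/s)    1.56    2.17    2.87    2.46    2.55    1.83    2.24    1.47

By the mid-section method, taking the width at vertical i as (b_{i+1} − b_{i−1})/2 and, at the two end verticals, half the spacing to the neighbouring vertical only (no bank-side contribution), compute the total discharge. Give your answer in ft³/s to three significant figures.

630 ft³/s

w_1 = (16.0 − 6.3)/2 = 4.85 ft; q_1 = 1.56 × 1.68 × 4.85 = 12.71 ft³/s
w_2 = (32.5 − 6.3)/2 = 13.1 ft; q_2 = 2.17 × 2.79 × 13.1 = 79.31 ft³/s
w_3 = (44.0 − 16.0)/2 = 14 ft; q_3 = 2.87 × 3.99 × 14 = 160.3 ft³/s
w_4 = (49.2 − 32.5)/2 = 8.35 ft; q_4 = 2.46 × 4.76 × 8.35 = 97.78 ft³/s
w_5 = (61.4 − 44.0)/2 = 8.7 ft; q_5 = 2.55 × 4.25 × 8.7 = 94.29 ft³/s
w_6 = (75.7 − 49.2)/2 = 13.25 ft; q_6 = 1.83 × 3.68 × 13.25 = 89.23 ft³/s
w_7 = (86.7 − 61.4)/2 = 12.65 ft; q_7 = 2.24 × 3.00 × 12.65 = 85.01 ft³/s
w_8 = (86.7 − 75.7)/2 = 5.5 ft; q_8 = 1.47 × 1.36 × 5.5 = 11.00 ft³/s
Q = Σ qᵢ = 629.6 ft³/s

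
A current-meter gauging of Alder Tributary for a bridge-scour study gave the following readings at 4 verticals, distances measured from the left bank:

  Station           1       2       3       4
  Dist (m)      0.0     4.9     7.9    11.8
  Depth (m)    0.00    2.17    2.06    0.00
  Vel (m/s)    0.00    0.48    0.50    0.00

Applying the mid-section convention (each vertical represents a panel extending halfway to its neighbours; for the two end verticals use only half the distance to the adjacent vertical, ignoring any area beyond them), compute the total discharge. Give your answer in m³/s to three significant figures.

w_2 = (7.9 − 0.0)/2 = 3.95 m; q_2 = 0.48 × 2.17 × 3.95 = 4.114 m³/s
w_3 = (11.8 − 4.9)/2 = 3.45 m; q_3 = 0.50 × 2.06 × 3.45 = 3.554 m³/s
Stations 1, 4 contribute zero (depth or velocity is 0).
Q = Σ qᵢ = 7.668 m³/s

7.67 m³/s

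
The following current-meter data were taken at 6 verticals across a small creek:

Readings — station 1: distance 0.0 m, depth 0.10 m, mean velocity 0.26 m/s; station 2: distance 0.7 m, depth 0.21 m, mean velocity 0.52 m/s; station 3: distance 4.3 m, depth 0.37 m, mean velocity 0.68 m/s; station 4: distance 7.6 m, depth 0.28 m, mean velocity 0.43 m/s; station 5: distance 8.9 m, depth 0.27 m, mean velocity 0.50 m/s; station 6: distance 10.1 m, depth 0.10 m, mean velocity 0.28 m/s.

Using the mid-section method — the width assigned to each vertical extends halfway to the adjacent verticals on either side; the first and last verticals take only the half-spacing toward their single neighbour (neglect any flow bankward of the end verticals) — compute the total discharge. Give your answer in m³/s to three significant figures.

1.57 m³/s

w_1 = (0.7 − 0.0)/2 = 0.35 m; q_1 = 0.26 × 0.10 × 0.35 = 0.009100 m³/s
w_2 = (4.3 − 0.0)/2 = 2.15 m; q_2 = 0.52 × 0.21 × 2.15 = 0.2348 m³/s
w_3 = (7.6 − 0.7)/2 = 3.45 m; q_3 = 0.68 × 0.37 × 3.45 = 0.8680 m³/s
w_4 = (8.9 − 4.3)/2 = 2.3 m; q_4 = 0.43 × 0.28 × 2.3 = 0.2769 m³/s
w_5 = (10.1 − 7.6)/2 = 1.25 m; q_5 = 0.50 × 0.27 × 1.25 = 0.1688 m³/s
w_6 = (10.1 − 8.9)/2 = 0.6 m; q_6 = 0.28 × 0.10 × 0.6 = 0.01680 m³/s
Q = Σ qᵢ = 1.574 m³/s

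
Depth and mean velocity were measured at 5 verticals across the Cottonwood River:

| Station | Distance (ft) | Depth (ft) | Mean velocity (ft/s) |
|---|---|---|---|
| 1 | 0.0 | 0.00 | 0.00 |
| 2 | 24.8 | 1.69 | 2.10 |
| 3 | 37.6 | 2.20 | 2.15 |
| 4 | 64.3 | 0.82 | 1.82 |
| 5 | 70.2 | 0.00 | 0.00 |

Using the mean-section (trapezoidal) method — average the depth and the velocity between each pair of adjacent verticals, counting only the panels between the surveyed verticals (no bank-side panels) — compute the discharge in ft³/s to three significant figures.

157 ft³/s

Panel 1-2: Δb = 24.8 ft, d̄ = (0.00+1.69)/2 = 0.845, v̄ = (0.00+2.10)/2 = 1.05 → q = 24.8×0.845×1.05 = 22.00 ft³/s
Panel 2-3: Δb = 12.8 ft, d̄ = (1.69+2.20)/2 = 1.945, v̄ = (2.10+2.15)/2 = 2.125 → q = 12.8×1.945×2.125 = 52.90 ft³/s
Panel 3-4: Δb = 26.7 ft, d̄ = (2.20+0.82)/2 = 1.51, v̄ = (2.15+1.82)/2 = 1.985 → q = 26.7×1.51×1.985 = 80.03 ft³/s
Panel 4-5: Δb = 5.9 ft, d̄ = (0.82+0.00)/2 = 0.41, v̄ = (1.82+0.00)/2 = 0.91 → q = 5.9×0.41×0.91 = 2.201 ft³/s
Q = Σ q = 157.1 ft³/s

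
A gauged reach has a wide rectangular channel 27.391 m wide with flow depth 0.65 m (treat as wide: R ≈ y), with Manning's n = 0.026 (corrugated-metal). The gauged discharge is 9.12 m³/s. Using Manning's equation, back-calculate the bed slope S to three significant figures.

A = b·y = 27.391 × 0.65 = 17.80 m²
Wide channel: R ≈ y = 0.65 m
S = (Q·n / (1·A·R^(2/3)))² = (9.12×0.026 / (1×17.80×0.7504))² = 0.0003150

0.000315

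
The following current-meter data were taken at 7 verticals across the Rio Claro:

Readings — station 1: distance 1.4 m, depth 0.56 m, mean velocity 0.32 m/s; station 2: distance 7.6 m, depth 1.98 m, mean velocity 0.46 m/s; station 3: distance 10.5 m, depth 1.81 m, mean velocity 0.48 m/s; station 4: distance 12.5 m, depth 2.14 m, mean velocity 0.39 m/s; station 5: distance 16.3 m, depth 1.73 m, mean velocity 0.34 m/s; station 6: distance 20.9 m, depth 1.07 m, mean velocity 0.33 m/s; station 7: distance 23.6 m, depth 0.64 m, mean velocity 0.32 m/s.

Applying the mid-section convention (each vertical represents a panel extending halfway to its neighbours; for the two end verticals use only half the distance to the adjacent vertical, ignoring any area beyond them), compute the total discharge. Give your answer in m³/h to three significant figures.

w_1 = (7.6 − 1.4)/2 = 3.1 m; q_1 = 0.32 × 0.56 × 3.1 = 0.5555 m³/s
w_2 = (10.5 − 1.4)/2 = 4.55 m; q_2 = 0.46 × 1.98 × 4.55 = 4.144 m³/s
w_3 = (12.5 − 7.6)/2 = 2.45 m; q_3 = 0.48 × 1.81 × 2.45 = 2.129 m³/s
w_4 = (16.3 − 10.5)/2 = 2.9 m; q_4 = 0.39 × 2.14 × 2.9 = 2.420 m³/s
w_5 = (20.9 − 12.5)/2 = 4.2 m; q_5 = 0.34 × 1.73 × 4.2 = 2.470 m³/s
w_6 = (23.6 − 16.3)/2 = 3.65 m; q_6 = 0.33 × 1.07 × 3.65 = 1.289 m³/s
w_7 = (23.6 − 20.9)/2 = 1.35 m; q_7 = 0.32 × 0.64 × 1.35 = 0.2765 m³/s
Q = Σ qᵢ = 13.28 m³/s
= 13.28 × 3600 = 47820 m³/h

47800 m³/h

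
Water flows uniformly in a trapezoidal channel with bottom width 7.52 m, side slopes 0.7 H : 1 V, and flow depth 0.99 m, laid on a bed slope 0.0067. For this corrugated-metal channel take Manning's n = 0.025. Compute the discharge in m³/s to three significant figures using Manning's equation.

A = (b + z·y)·y = (7.52 + 0.7×0.99)×0.99 = 8.131 m²
P = b + 2y√(1+z²) = 7.52 + 2×0.99×√(1+0.7²) = 9.937 m
R = A/P = 8.131/9.937 = 0.8183 m
Q = (1/n)·A·R^(2/3)·S^(1/2) = (1/0.025) × 8.131 × 0.8183^(2/3) × 0.0067^(1/2) = 23.29 m³/s

23.3 m³/s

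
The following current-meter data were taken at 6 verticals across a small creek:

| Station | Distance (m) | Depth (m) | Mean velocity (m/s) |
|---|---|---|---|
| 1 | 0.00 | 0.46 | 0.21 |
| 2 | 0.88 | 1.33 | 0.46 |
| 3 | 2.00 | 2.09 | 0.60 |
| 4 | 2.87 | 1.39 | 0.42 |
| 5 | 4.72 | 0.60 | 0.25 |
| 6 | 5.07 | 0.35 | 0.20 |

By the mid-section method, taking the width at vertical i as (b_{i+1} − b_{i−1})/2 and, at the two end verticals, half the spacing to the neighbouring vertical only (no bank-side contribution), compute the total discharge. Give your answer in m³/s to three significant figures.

2.87 m³/s

w_1 = (0.88 − 0.00)/2 = 0.44 m; q_1 = 0.21 × 0.46 × 0.44 = 0.04250 m³/s
w_2 = (2.00 − 0.00)/2 = 1 m; q_2 = 0.46 × 1.33 × 1 = 0.6118 m³/s
w_3 = (2.87 − 0.88)/2 = 0.995 m; q_3 = 0.60 × 2.09 × 0.995 = 1.248 m³/s
w_4 = (4.72 − 2.00)/2 = 1.36 m; q_4 = 0.42 × 1.39 × 1.36 = 0.7940 m³/s
w_5 = (5.07 − 2.87)/2 = 1.1 m; q_5 = 0.25 × 0.60 × 1.1 = 0.1650 m³/s
w_6 = (5.07 − 4.72)/2 = 0.175 m; q_6 = 0.20 × 0.35 × 0.175 = 0.01225 m³/s
Q = Σ qᵢ = 2.873 m³/s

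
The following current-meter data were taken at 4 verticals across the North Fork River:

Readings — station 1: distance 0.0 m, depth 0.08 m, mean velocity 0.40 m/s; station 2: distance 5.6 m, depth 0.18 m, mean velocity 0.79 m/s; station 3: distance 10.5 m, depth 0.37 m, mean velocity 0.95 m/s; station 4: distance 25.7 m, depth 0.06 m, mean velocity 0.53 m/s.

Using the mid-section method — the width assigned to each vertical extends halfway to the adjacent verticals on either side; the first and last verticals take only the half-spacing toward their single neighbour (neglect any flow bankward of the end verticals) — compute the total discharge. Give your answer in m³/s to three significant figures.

4.61 m³/s

w_1 = (5.6 − 0.0)/2 = 2.8 m; q_1 = 0.40 × 0.08 × 2.8 = 0.08960 m³/s
w_2 = (10.5 − 0.0)/2 = 5.25 m; q_2 = 0.79 × 0.18 × 5.25 = 0.7466 m³/s
w_3 = (25.7 − 5.6)/2 = 10.05 m; q_3 = 0.95 × 0.37 × 10.05 = 3.533 m³/s
w_4 = (25.7 − 10.5)/2 = 7.6 m; q_4 = 0.53 × 0.06 × 7.6 = 0.2417 m³/s
Q = Σ qᵢ = 4.610 m³/s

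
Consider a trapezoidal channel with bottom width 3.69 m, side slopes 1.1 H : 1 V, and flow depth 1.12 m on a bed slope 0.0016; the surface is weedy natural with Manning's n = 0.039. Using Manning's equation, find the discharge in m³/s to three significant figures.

A = (b + z·y)·y = (3.69 + 1.1×1.12)×1.12 = 5.513 m²
P = b + 2y√(1+z²) = 3.69 + 2×1.12×√(1+1.1²) = 7.020 m
R = A/P = 5.513/7.020 = 0.7853 m
Q = (1/n)·A·R^(2/3)·S^(1/2) = (1/0.039) × 5.513 × 0.7853^(2/3) × 0.0016^(1/2) = 4.812 m³/s

4.81 m³/s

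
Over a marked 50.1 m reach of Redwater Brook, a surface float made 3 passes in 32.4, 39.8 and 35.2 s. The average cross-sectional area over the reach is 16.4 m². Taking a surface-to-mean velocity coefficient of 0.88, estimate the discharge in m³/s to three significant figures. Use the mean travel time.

20.2 m³/s

t̄ = (32.4 + 39.8 + 35.2) / 3 = 35.8 s
v_surface = L / t̄ = 50.1 / 35.8 = 1.399 m/s
v_mean = 0.88 × 1.399 = 1.232 m/s
Q = A × v_mean = 16.4 × 1.232 = 20.20 m³/s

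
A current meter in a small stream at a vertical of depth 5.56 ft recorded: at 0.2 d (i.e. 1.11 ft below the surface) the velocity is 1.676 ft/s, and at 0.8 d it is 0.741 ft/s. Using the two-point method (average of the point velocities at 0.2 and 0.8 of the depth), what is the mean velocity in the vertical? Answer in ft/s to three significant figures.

v̄ = (1.676 + 0.741) / 2 = 1.209 ft/s

1.21 ft/s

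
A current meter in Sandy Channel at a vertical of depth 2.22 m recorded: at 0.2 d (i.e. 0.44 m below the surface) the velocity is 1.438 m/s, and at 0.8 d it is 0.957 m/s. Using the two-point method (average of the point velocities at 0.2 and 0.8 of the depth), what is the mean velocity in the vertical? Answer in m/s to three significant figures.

1.20 m/s

v̄ = (1.438 + 0.957) / 2 = 1.198 m/s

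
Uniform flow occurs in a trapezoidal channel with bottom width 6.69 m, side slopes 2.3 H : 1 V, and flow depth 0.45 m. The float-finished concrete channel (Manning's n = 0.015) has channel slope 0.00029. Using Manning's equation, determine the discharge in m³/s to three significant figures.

2.10 m³/s

A = (b + z·y)·y = (6.69 + 2.3×0.45)×0.45 = 3.476 m²
P = b + 2y√(1+z²) = 6.69 + 2×0.45×√(1+2.3²) = 8.947 m
R = A/P = 3.476/8.947 = 0.3885 m
Q = (1/n)·A·R^(2/3)·S^(1/2) = (1/0.015) × 3.476 × 0.3885^(2/3) × 0.00029^(1/2) = 2.101 m³/s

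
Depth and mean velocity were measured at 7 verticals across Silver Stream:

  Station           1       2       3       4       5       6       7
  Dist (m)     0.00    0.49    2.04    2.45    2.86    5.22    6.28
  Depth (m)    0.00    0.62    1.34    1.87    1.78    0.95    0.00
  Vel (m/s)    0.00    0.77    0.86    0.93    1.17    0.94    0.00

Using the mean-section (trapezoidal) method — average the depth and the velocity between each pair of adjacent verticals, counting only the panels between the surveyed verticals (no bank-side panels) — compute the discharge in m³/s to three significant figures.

6.31 m³/s

Panel 1-2: Δb = 0.49 m, d̄ = (0.00+0.62)/2 = 0.31, v̄ = (0.00+0.77)/2 = 0.385 → q = 0.49×0.31×0.385 = 0.05848 m³/s
Panel 2-3: Δb = 1.55 m, d̄ = (0.62+1.34)/2 = 0.98, v̄ = (0.77+0.86)/2 = 0.815 → q = 1.55×0.98×0.815 = 1.238 m³/s
Panel 3-4: Δb = 0.41 m, d̄ = (1.34+1.87)/2 = 1.605, v̄ = (0.86+0.93)/2 = 0.895 → q = 0.41×1.605×0.895 = 0.5890 m³/s
Panel 4-5: Δb = 0.41 m, d̄ = (1.87+1.78)/2 = 1.825, v̄ = (0.93+1.17)/2 = 1.05 → q = 0.41×1.825×1.05 = 0.7857 m³/s
Panel 5-6: Δb = 2.36 m, d̄ = (1.78+0.95)/2 = 1.365, v̄ = (1.17+0.94)/2 = 1.055 → q = 2.36×1.365×1.055 = 3.399 m³/s
Panel 6-7: Δb = 1.06 m, d̄ = (0.95+0.00)/2 = 0.475, v̄ = (0.94+0.00)/2 = 0.47 → q = 1.06×0.475×0.47 = 0.2366 m³/s
Q = Σ q = 6.306 m³/s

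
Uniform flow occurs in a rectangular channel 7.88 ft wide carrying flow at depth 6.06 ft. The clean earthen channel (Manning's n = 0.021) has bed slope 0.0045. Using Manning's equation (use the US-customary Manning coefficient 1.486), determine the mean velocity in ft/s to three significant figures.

8.48 ft/s

A = b·y = 7.88 × 6.06 = 47.75 ft²
P = b + 2y = 7.88 + 2×6.06 = 20.00 ft
R = A/P = 47.75/20.00 = 2.388 ft
Q = (1.486/n)·A·R^(2/3)·S^(1/2) = (1.486/0.021) × 47.75 × 2.388^(2/3) × 0.0045^(1/2) = 404.9 ft³/s
V = Q/A = 404.9/47.75 = 8.480 ft/s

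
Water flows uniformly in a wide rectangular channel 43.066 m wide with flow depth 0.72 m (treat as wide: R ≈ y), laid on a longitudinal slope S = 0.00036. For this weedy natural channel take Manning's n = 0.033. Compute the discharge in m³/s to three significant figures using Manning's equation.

A = b·y = 43.066 × 0.72 = 31.01 m²
Wide channel: R ≈ y = 0.72 m
Q = (1/n)·A·R^(2/3)·S^(1/2) = (1/0.033) × 31.01 × 0.7200^(2/3) × 0.00036^(1/2) = 14.32 m³/s

14.3 m³/s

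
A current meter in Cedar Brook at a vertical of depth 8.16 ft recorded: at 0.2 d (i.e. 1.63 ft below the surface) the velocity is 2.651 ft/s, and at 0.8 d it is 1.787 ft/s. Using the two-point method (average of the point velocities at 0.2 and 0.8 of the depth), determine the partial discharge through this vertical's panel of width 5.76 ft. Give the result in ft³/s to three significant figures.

104 ft³/s

v̄ = (2.651 + 1.787) / 2 = 2.219 ft/s
q = v̄ × d × w = 2.219 × 8.16 × 5.76 = 104.3 ft³/s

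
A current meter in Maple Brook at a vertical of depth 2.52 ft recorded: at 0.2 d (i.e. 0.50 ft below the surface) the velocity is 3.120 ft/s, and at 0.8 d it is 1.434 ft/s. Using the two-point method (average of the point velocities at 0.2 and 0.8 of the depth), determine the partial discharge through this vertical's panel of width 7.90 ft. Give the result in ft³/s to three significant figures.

v̄ = (3.120 + 1.434) / 2 = 2.277 ft/s
q = v̄ × d × w = 2.277 × 2.52 × 7.90 = 45.33 ft³/s

45.3 ft³/s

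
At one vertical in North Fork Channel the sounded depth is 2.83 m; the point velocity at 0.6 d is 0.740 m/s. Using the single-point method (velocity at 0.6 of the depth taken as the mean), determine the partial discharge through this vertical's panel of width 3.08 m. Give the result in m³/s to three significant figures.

v̄ = v₀.₆ = 0.740 m/s
q = v̄ × d × w = 0.7400 × 2.83 × 3.08 = 6.450 m³/s

6.45 m³/s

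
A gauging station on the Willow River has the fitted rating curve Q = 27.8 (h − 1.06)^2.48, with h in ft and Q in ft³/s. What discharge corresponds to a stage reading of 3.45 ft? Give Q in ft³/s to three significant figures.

241 ft³/s

Q = 27.8 × (3.45 − 1.06)^2.48 = 27.8 × 2.39^2.48 = 241.3 ft³/s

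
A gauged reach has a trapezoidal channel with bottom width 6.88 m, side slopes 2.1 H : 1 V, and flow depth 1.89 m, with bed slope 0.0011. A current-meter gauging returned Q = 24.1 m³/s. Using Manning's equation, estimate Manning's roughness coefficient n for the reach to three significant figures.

A = (b + z·y)·y = (6.88 + 2.1×1.89)×1.89 = 20.50 m²
P = b + 2y√(1+z²) = 6.88 + 2×1.89×√(1+2.1²) = 15.67 m
R = A/P = 20.50/15.67 = 1.308 m
n = (1/Q)·A·R^(2/3)·S^(1/2) = (1/24.1) × 20.50 × 1.196 × 0.03317 = 0.03376

0.0338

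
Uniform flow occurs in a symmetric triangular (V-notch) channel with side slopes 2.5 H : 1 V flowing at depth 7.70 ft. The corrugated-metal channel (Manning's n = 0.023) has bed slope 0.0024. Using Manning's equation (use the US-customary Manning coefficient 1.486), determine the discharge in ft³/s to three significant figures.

1100 ft³/s

A = z·y² = 2.5×7.70² = 148.2 ft²
P = 2y√(1+z²) = 2×7.70×√(1+2.5²) = 41.47 ft
R = A/P = 148.2/41.47 = 3.575 ft
Q = (1.486/n)·A·R^(2/3)·S^(1/2) = (1.486/0.023) × 148.2 × 3.575^(2/3) × 0.0024^(1/2) = 1097 ft³/s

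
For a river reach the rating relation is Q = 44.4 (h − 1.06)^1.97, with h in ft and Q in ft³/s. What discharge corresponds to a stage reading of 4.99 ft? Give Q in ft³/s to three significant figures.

Q = 44.4 × (4.99 − 1.06)^1.97 = 44.4 × 3.93^1.97 = 658.2 ft³/s

658 ft³/s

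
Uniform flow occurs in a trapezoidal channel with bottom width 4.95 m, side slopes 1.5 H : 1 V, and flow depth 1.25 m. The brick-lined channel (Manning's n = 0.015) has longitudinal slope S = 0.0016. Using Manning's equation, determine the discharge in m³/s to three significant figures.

21.2 m³/s

A = (b + z·y)·y = (4.95 + 1.5×1.25)×1.25 = 8.531 m²
P = b + 2y√(1+z²) = 4.95 + 2×1.25×√(1+1.5²) = 9.457 m
R = A/P = 8.531/9.457 = 0.9021 m
Q = (1/n)·A·R^(2/3)·S^(1/2) = (1/0.015) × 8.531 × 0.9021^(2/3) × 0.0016^(1/2) = 21.24 m³/s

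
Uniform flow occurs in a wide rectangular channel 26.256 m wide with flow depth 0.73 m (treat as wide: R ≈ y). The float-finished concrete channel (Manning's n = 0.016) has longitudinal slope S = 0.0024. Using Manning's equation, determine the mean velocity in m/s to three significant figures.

A = b·y = 26.256 × 0.73 = 19.17 m²
Wide channel: R ≈ y = 0.73 m
Q = (1/n)·A·R^(2/3)·S^(1/2) = (1/0.016) × 19.17 × 0.7300^(2/3) × 0.0024^(1/2) = 47.58 m³/s
V = Q/A = 47.58/19.17 = 2.482 m/s

2.48 m/s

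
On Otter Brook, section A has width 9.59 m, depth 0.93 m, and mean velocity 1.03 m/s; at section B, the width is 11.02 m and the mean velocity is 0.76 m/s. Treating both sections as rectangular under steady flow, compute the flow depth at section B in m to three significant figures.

1.10 m

Q = A₁V₁ = (9.59×0.93) × 1.03 = 9.186 m³/s
d₂ = Q/(b₂ V₂) = 9.186/(11.02×0.76) = 1.097 m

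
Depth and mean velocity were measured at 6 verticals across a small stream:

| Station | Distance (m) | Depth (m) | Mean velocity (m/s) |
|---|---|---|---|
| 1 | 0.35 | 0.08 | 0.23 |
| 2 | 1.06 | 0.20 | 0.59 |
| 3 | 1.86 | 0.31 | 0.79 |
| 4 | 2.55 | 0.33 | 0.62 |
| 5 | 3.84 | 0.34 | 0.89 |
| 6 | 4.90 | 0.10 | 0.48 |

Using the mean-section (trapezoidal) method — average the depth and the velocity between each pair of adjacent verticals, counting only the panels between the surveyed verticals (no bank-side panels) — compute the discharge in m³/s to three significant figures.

Panel 1-2: Δb = 0.71 m, d̄ = (0.08+0.20)/2 = 0.14, v̄ = (0.23+0.59)/2 = 0.41 → q = 0.71×0.14×0.41 = 0.04075 m³/s
Panel 2-3: Δb = 0.8 m, d̄ = (0.20+0.31)/2 = 0.255, v̄ = (0.59+0.79)/2 = 0.69 → q = 0.8×0.255×0.69 = 0.1408 m³/s
Panel 3-4: Δb = 0.69 m, d̄ = (0.31+0.33)/2 = 0.32, v̄ = (0.79+0.62)/2 = 0.705 → q = 0.69×0.32×0.705 = 0.1557 m³/s
Panel 4-5: Δb = 1.29 m, d̄ = (0.33+0.34)/2 = 0.335, v̄ = (0.62+0.89)/2 = 0.755 → q = 1.29×0.335×0.755 = 0.3263 m³/s
Panel 5-6: Δb = 1.06 m, d̄ = (0.34+0.10)/2 = 0.22, v̄ = (0.89+0.48)/2 = 0.685 → q = 1.06×0.22×0.685 = 0.1597 m³/s
Q = Σ q = 0.8232 m³/s

0.823 m³/s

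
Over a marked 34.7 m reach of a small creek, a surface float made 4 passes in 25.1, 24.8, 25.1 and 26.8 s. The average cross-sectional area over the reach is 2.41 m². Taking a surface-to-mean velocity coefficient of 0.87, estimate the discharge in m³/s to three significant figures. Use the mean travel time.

2.86 m³/s

t̄ = (25.1 + 24.8 + 25.1 + 26.8) / 4 = 25.45 s
v_surface = L / t̄ = 34.7 / 25.45 = 1.363 m/s
v_mean = 0.87 × 1.363 = 1.186 m/s
Q = A × v_mean = 2.41 × 1.186 = 2.859 m³/s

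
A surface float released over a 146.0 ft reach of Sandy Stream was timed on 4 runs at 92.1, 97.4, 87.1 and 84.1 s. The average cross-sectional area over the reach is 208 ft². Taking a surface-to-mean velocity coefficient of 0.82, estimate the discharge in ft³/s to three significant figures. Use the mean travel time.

t̄ = (92.1 + 97.4 + 87.1 + 84.1) / 4 = 90.175 s
v_surface = L / t̄ = 146.0 / 90.175 = 1.619 ft/s
v_mean = 0.82 × 1.619 = 1.328 ft/s
Q = A × v_mean = 208 × 1.328 = 276.1 ft³/s

276 ft³/s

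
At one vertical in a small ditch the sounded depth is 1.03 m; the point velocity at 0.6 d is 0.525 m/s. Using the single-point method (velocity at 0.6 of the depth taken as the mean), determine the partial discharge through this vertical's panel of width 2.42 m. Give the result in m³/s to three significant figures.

1.31 m³/s

v̄ = v₀.₆ = 0.525 m/s
q = v̄ × d × w = 0.5250 × 1.03 × 2.42 = 1.309 m³/s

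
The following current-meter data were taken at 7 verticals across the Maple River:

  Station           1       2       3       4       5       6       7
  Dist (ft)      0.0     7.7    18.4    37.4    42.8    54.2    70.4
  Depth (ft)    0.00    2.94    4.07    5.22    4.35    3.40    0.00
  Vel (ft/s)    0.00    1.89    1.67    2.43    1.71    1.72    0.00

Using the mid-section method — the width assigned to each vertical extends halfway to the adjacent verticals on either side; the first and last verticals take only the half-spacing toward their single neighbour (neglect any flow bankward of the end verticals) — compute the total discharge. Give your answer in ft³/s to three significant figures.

w_2 = (18.4 − 0.0)/2 = 9.2 ft; q_2 = 1.89 × 2.94 × 9.2 = 51.12 ft³/s
w_3 = (37.4 − 7.7)/2 = 14.85 ft; q_3 = 1.67 × 4.07 × 14.85 = 100.9 ft³/s
w_4 = (42.8 − 18.4)/2 = 12.2 ft; q_4 = 2.43 × 5.22 × 12.2 = 154.8 ft³/s
w_5 = (54.2 − 37.4)/2 = 8.4 ft; q_5 = 1.71 × 4.35 × 8.4 = 62.48 ft³/s
w_6 = (70.4 − 42.8)/2 = 13.8 ft; q_6 = 1.72 × 3.40 × 13.8 = 80.70 ft³/s
Stations 1, 7 contribute zero (depth or velocity is 0).
Q = Σ qᵢ = 450.0 ft³/s

450 ft³/s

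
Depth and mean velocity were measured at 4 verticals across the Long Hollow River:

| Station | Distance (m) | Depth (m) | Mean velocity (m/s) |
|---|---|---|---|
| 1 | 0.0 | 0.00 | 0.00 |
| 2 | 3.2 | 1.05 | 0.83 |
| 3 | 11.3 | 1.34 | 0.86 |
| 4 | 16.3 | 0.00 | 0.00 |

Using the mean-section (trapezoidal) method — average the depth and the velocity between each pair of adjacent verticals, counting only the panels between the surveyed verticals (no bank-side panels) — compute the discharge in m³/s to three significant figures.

Panel 1-2: Δb = 3.2 m, d̄ = (0.00+1.05)/2 = 0.525, v̄ = (0.00+0.83)/2 = 0.415 → q = 3.2×0.525×0.415 = 0.6972 m³/s
Panel 2-3: Δb = 8.1 m, d̄ = (1.05+1.34)/2 = 1.195, v̄ = (0.83+0.86)/2 = 0.845 → q = 8.1×1.195×0.845 = 8.179 m³/s
Panel 3-4: Δb = 5 m, d̄ = (1.34+0.00)/2 = 0.67, v̄ = (0.86+0.00)/2 = 0.43 → q = 5×0.67×0.43 = 1.441 m³/s
Q = Σ q = 10.32 m³/s

10.3 m³/s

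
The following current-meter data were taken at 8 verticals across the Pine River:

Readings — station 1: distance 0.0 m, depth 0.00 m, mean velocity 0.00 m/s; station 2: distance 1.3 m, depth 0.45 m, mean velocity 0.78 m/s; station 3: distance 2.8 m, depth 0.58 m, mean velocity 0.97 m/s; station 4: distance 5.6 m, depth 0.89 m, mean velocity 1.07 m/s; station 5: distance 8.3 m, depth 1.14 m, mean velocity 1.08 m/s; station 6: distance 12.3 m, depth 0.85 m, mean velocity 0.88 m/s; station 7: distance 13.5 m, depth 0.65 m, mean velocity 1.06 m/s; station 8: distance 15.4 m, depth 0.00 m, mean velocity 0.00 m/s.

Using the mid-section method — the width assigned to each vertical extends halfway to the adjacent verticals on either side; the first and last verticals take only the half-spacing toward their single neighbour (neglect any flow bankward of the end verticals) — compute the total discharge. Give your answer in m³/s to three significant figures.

w_2 = (2.8 − 0.0)/2 = 1.4 m; q_2 = 0.78 × 0.45 × 1.4 = 0.4914 m³/s
w_3 = (5.6 − 1.3)/2 = 2.15 m; q_3 = 0.97 × 0.58 × 2.15 = 1.210 m³/s
w_4 = (8.3 − 2.8)/2 = 2.75 m; q_4 = 1.07 × 0.89 × 2.75 = 2.619 m³/s
w_5 = (12.3 − 5.6)/2 = 3.35 m; q_5 = 1.08 × 1.14 × 3.35 = 4.125 m³/s
w_6 = (13.5 − 8.3)/2 = 2.6 m; q_6 = 0.88 × 0.85 × 2.6 = 1.945 m³/s
w_7 = (15.4 − 12.3)/2 = 1.55 m; q_7 = 1.06 × 0.65 × 1.55 = 1.068 m³/s
Stations 1, 8 contribute zero (depth or velocity is 0).
Q = Σ qᵢ = 11.46 m³/s

11.5 m³/s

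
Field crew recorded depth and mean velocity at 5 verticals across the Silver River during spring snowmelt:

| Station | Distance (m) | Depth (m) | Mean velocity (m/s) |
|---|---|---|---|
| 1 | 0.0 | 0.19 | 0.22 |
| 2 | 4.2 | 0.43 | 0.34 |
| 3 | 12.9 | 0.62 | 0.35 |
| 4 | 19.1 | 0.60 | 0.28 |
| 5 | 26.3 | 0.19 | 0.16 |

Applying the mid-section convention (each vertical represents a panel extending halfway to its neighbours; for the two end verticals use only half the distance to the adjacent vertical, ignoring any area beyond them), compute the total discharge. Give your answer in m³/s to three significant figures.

3.88 m³/s

w_1 = (4.2 − 0.0)/2 = 2.1 m; q_1 = 0.22 × 0.19 × 2.1 = 0.08778 m³/s
w_2 = (12.9 − 0.0)/2 = 6.45 m; q_2 = 0.34 × 0.43 × 6.45 = 0.9430 m³/s
w_3 = (19.1 − 4.2)/2 = 7.45 m; q_3 = 0.35 × 0.62 × 7.45 = 1.617 m³/s
w_4 = (26.3 − 12.9)/2 = 6.7 m; q_4 = 0.28 × 0.60 × 6.7 = 1.126 m³/s
w_5 = (26.3 − 19.1)/2 = 3.6 m; q_5 = 0.16 × 0.19 × 3.6 = 0.1094 m³/s
Q = Σ qᵢ = 3.882 m³/s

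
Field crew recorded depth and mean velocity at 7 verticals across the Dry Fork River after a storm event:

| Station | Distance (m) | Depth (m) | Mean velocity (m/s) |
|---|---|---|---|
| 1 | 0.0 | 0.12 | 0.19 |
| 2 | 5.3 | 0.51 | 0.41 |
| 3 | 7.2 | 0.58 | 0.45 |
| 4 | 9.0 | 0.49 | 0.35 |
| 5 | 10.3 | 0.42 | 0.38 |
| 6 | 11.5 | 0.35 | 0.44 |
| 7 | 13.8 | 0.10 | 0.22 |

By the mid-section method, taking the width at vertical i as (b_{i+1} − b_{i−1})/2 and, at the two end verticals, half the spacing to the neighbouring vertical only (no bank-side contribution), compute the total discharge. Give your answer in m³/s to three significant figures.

w_1 = (5.3 − 0.0)/2 = 2.65 m; q_1 = 0.19 × 0.12 × 2.65 = 0.06042 m³/s
w_2 = (7.2 − 0.0)/2 = 3.6 m; q_2 = 0.41 × 0.51 × 3.6 = 0.7528 m³/s
w_3 = (9.0 − 5.3)/2 = 1.85 m; q_3 = 0.45 × 0.58 × 1.85 = 0.4829 m³/s
w_4 = (10.3 − 7.2)/2 = 1.55 m; q_4 = 0.35 × 0.49 × 1.55 = 0.2658 m³/s
w_5 = (11.5 − 9.0)/2 = 1.25 m; q_5 = 0.38 × 0.42 × 1.25 = 0.1995 m³/s
w_6 = (13.8 − 10.3)/2 = 1.75 m; q_6 = 0.44 × 0.35 × 1.75 = 0.2695 m³/s
w_7 = (13.8 − 11.5)/2 = 1.15 m; q_7 = 0.22 × 0.10 × 1.15 = 0.02530 m³/s
Q = Σ qᵢ = 2.056 m³/s

2.06 m³/s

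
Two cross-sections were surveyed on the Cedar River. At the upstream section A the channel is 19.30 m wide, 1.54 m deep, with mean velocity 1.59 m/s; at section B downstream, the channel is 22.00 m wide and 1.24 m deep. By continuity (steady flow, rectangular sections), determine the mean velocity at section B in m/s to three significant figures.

Q = A₁V₁ = (19.30×1.54) × 1.59 = 47.26 m³/s
A₂ = 22.00 × 1.24 = 27.28 m²
V₂ = Q/A₂ = 47.26/27.28 = 1.732 m/s

1.73 m/s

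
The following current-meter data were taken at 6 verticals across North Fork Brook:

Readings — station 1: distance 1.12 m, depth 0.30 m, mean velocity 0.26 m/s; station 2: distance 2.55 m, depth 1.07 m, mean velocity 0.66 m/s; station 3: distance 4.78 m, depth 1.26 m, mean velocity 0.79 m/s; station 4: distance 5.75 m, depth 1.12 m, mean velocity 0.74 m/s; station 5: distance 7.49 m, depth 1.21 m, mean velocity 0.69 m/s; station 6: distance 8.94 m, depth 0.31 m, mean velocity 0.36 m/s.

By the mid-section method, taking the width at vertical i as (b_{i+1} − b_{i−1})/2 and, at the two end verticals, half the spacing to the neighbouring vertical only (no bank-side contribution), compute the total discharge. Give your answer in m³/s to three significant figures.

w_1 = (2.55 − 1.12)/2 = 0.715 m; q_1 = 0.26 × 0.30 × 0.715 = 0.05577 m³/s
w_2 = (4.78 − 1.12)/2 = 1.83 m; q_2 = 0.66 × 1.07 × 1.83 = 1.292 m³/s
w_3 = (5.75 − 2.55)/2 = 1.6 m; q_3 = 0.79 × 1.26 × 1.6 = 1.593 m³/s
w_4 = (7.49 − 4.78)/2 = 1.355 m; q_4 = 0.74 × 1.12 × 1.355 = 1.123 m³/s
w_5 = (8.94 − 5.75)/2 = 1.595 m; q_5 = 0.69 × 1.21 × 1.595 = 1.332 m³/s
w_6 = (8.94 − 7.49)/2 = 0.725 m; q_6 = 0.36 × 0.31 × 0.725 = 0.08091 m³/s
Q = Σ qᵢ = 5.476 m³/s

5.48 m³/s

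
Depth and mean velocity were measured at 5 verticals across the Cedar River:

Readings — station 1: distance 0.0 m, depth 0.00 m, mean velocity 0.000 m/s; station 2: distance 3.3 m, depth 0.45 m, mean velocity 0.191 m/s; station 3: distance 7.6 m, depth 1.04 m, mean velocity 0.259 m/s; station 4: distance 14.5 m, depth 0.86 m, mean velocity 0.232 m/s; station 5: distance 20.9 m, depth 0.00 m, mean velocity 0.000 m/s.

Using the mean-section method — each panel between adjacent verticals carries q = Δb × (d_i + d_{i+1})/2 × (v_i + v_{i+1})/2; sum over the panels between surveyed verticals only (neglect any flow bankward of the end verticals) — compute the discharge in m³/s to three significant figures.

2.72 m³/s

Panel 1-2: Δb = 3.3 m, d̄ = (0.00+0.45)/2 = 0.225, v̄ = (0.000+0.191)/2 = 0.0955 → q = 3.3×0.225×0.0955 = 0.07091 m³/s
Panel 2-3: Δb = 4.3 m, d̄ = (0.45+1.04)/2 = 0.745, v̄ = (0.191+0.259)/2 = 0.225 → q = 4.3×0.745×0.225 = 0.7208 m³/s
Panel 3-4: Δb = 6.9 m, d̄ = (1.04+0.86)/2 = 0.95, v̄ = (0.259+0.232)/2 = 0.2455 → q = 6.9×0.95×0.2455 = 1.609 m³/s
Panel 4-5: Δb = 6.4 m, d̄ = (0.86+0.00)/2 = 0.43, v̄ = (0.232+0.000)/2 = 0.116 → q = 6.4×0.43×0.116 = 0.3192 m³/s
Q = Σ q = 2.720 m³/s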